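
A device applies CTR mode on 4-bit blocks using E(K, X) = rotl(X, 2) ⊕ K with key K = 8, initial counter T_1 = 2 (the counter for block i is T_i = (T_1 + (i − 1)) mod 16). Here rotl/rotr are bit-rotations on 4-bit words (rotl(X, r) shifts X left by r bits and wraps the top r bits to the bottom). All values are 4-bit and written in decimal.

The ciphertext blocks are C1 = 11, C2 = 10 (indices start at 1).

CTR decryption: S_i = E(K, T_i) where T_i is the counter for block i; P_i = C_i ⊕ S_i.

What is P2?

P2 = 14

P2: T = 3, S = E(K, T) = 4; 10 ⊕ 4 = 14.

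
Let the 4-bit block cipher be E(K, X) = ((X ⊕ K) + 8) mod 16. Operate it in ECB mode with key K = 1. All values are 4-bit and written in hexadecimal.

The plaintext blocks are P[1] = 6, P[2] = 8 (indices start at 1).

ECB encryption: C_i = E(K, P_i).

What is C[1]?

C[1] = F

C[1]: E(K, 6) = F.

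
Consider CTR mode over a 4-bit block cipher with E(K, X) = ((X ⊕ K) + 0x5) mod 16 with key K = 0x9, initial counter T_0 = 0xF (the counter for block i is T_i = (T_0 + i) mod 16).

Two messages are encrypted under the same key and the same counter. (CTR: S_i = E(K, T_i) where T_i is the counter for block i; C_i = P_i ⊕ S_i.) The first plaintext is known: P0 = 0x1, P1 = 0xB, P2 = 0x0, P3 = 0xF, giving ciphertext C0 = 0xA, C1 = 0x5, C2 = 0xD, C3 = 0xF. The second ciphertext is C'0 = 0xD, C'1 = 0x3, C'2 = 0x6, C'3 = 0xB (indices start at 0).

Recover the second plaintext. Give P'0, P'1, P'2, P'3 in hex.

In CTR with a reused counter, both messages share the same keystream S_i, so C_i ⊕ C'_i = P_i ⊕ P'_i and thus P'_i = P_i ⊕ C_i ⊕ C'_i.
P'0: 0x1 ⊕ 0xA ⊕ 0xD = 0x6.
P'1: 0xB ⊕ 0x5 ⊕ 0x3 = 0xD.
P'2: 0x0 ⊕ 0xD ⊕ 0x6 = 0xB.
P'3: 0xF ⊕ 0xF ⊕ 0xB = 0xB.

P'0 = 0x6, P'1 = 0xD, P'2 = 0xB, P'3 = 0xB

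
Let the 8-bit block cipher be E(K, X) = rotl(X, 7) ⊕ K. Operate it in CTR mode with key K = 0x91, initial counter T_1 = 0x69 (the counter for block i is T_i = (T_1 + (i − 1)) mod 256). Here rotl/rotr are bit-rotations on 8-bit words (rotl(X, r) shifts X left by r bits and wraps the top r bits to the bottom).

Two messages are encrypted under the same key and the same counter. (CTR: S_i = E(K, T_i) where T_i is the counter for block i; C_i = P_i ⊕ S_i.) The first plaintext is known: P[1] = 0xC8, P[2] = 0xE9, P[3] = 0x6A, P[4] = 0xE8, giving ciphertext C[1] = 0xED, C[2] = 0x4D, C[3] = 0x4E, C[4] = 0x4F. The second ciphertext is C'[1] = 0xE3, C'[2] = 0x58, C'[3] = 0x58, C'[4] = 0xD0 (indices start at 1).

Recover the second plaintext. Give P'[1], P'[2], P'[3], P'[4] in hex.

P'[1] = 0xC6, P'[2] = 0xFC, P'[3] = 0x7C, P'[4] = 0x77

In CTR with a reused counter, both messages share the same keystream S_i, so C_i ⊕ C'_i = P_i ⊕ P'_i and thus P'_i = P_i ⊕ C_i ⊕ C'_i.
P'[1]: 0xC8 ⊕ 0xED ⊕ 0xE3 = 0xC6.
P'[2]: 0xE9 ⊕ 0x4D ⊕ 0x58 = 0xFC.
P'[3]: 0x6A ⊕ 0x4E ⊕ 0x58 = 0x7C.
P'[4]: 0xE8 ⊕ 0x4F ⊕ 0xD0 = 0x77.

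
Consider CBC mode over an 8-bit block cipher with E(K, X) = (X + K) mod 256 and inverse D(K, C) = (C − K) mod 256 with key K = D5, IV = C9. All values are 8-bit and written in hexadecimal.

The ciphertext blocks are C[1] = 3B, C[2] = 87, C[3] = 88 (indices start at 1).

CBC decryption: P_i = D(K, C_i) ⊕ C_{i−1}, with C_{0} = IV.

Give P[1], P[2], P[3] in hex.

P[1] = AF, P[2] = 89, P[3] = 34

P[1]: D(K, 3B) = 66; 66 ⊕ C9 = AF.
P[2]: D(K, 87) = B2; B2 ⊕ 3B = 89.
P[3]: D(K, 88) = B3; B3 ⊕ 87 = 34.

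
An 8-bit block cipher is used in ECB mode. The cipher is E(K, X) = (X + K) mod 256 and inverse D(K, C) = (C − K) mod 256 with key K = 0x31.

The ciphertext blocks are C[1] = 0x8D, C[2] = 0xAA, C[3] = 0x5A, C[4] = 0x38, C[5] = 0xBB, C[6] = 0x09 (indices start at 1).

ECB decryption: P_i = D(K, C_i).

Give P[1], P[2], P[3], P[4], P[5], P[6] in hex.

P[1]: D(K, 0x8D) = 0x5C.
P[2]: D(K, 0xAA) = 0x79.
P[3]: D(K, 0x5A) = 0x29.
P[4]: D(K, 0x38) = 0x07.
P[5]: D(K, 0xBB) = 0x8A.
P[6]: D(K, 0x09) = 0xD8.

P[1] = 0x5C, P[2] = 0x79, P[3] = 0x29, P[4] = 0x07, P[5] = 0x8A, P[6] = 0xD8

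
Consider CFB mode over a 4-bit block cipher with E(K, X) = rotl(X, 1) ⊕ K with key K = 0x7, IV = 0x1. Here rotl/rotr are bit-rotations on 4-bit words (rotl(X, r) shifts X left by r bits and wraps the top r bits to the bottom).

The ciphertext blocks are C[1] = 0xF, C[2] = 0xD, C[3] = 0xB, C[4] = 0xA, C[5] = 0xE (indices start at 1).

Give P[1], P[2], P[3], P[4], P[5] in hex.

P[1] = 0xA, P[2] = 0x5, P[3] = 0x7, P[4] = 0xA, P[5] = 0xC

CFB decryption: P_i = C_i ⊕ E(K, C_{i−1}), with C_{0} = IV.
P[1]: E(K, 0x1) = 0x5; 0xF ⊕ 0x5 = 0xA.
P[2]: E(K, 0xF) = 0x8; 0xD ⊕ 0x8 = 0x5.
P[3]: E(K, 0xD) = 0xC; 0xB ⊕ 0xC = 0x7.
P[4]: E(K, 0xB) = 0x0; 0xA ⊕ 0x0 = 0xA.
P[5]: E(K, 0xA) = 0x2; 0xE ⊕ 0x2 = 0xC.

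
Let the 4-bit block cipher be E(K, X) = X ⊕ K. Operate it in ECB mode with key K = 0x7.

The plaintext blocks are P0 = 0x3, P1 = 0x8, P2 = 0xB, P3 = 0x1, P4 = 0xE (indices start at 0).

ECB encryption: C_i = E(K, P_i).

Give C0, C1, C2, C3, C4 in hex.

C0 = 0x4, C1 = 0xF, C2 = 0xC, C3 = 0x6, C4 = 0x9

C0: E(K, 0x3) = 0x4.
C1: E(K, 0x8) = 0xF.
C2: E(K, 0xB) = 0xC.
C3: E(K, 0x1) = 0x6.
C4: E(K, 0xE) = 0x9.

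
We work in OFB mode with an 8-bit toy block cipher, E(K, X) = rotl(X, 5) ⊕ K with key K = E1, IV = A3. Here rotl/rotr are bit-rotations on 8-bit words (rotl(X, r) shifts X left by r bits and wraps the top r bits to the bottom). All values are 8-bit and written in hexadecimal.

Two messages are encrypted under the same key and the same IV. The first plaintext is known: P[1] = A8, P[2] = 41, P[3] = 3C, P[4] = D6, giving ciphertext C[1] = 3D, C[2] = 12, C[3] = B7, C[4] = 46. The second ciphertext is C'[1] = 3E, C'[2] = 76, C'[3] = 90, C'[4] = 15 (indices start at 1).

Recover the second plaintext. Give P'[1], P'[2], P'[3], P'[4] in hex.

P'[1] = AB, P'[2] = 25, P'[3] = 1B, P'[4] = 85

In OFB with a reused IV, both messages share the same keystream S_i, so C_i ⊕ C'_i = P_i ⊕ P'_i and thus P'_i = P_i ⊕ C_i ⊕ C'_i.
P'[1]: A8 ⊕ 3D ⊕ 3E = AB.
P'[2]: 41 ⊕ 12 ⊕ 76 = 25.
P'[3]: 3C ⊕ B7 ⊕ 90 = 1B.
P'[4]: D6 ⊕ 46 ⊕ 15 = 85.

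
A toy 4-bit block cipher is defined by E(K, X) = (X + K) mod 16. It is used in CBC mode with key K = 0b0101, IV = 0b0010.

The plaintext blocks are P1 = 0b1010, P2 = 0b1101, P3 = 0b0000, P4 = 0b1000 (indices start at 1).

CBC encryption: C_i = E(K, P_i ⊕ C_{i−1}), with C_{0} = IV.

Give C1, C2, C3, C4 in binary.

C1: P1 ⊕ 0b0010 = 0b1000; E(K, 0b1000) = 0b1101.
C2: P2 ⊕ 0b1101 = 0b0000; E(K, 0b0000) = 0b0101.
C3: P3 ⊕ 0b0101 = 0b0101; E(K, 0b0101) = 0b1010.
C4: P4 ⊕ 0b1010 = 0b0010; E(K, 0b0010) = 0b0111.

C1 = 0b1101, C2 = 0b0101, C3 = 0b1010, C4 = 0b0111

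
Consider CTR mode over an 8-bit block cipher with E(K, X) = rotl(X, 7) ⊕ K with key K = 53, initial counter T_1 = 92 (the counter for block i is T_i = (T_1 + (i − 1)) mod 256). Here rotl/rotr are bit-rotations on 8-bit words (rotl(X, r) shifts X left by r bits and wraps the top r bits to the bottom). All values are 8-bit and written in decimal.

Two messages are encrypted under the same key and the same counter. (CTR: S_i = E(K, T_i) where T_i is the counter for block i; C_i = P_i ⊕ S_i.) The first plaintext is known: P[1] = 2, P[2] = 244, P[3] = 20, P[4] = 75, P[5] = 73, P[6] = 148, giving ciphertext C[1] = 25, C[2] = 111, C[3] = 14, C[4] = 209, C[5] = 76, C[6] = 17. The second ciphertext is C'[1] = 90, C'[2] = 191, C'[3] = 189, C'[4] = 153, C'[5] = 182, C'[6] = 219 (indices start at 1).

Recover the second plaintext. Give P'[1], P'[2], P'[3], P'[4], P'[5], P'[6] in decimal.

In CTR with a reused counter, both messages share the same keystream S_i, so C_i ⊕ C'_i = P_i ⊕ P'_i and thus P'_i = P_i ⊕ C_i ⊕ C'_i.
P'[1]: 2 ⊕ 25 ⊕ 90 = 65.
P'[2]: 244 ⊕ 111 ⊕ 191 = 36.
P'[3]: 20 ⊕ 14 ⊕ 189 = 167.
P'[4]: 75 ⊕ 209 ⊕ 153 = 3.
P'[5]: 73 ⊕ 76 ⊕ 182 = 179.
P'[6]: 148 ⊕ 17 ⊕ 219 = 94.

P'[1] = 65, P'[2] = 36, P'[3] = 167, P'[4] = 3, P'[5] = 179, P'[6] = 94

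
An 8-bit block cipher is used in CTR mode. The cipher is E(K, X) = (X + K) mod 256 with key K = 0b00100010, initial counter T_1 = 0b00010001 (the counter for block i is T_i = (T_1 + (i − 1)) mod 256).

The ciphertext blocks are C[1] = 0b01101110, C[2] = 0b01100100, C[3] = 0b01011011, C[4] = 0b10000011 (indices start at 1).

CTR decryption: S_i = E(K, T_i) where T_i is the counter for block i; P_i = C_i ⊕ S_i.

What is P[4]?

P[4] = 0b10110101

P[4]: T = 0b00010100, S = E(K, T) = 0b00110110; 0b10000011 ⊕ 0b00110110 = 0b10110101.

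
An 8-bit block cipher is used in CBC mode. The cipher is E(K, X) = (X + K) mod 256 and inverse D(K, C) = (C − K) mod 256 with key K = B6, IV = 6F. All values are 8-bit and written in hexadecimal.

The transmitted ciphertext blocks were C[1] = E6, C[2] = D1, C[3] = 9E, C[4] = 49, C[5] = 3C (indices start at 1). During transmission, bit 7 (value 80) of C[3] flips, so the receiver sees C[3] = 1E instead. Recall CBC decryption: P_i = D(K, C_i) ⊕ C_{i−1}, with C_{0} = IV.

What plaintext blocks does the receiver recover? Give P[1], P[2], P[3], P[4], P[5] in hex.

Only C[3] changed, to 1E. In CBC, a change in C_i garbles P_i and flips the same bit in P_{i+1}. Decrypting the received ciphertext:
P[1]: D(K, E6) = 30; 30 ⊕ 6F = 5F.
P[2]: D(K, D1) = 1B; 1B ⊕ E6 = FD.
P[3]: D(K, 1E) = 68; 68 ⊕ D1 = B9.
P[4]: D(K, 49) = 93; 93 ⊕ 1E = 8D.
P[5]: D(K, 3C) = 86; 86 ⊕ 49 = CF.
Blocks that differ from the original plaintext: P[3], P[4].

P[1] = 5F, P[2] = FD, P[3] = B9, P[4] = 8D, P[5] = CF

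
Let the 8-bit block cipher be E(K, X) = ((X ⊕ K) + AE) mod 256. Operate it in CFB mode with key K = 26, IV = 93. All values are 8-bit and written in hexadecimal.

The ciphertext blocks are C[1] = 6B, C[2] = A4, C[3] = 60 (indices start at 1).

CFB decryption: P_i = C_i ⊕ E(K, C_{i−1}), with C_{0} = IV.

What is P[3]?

P[3] = 50

P[3]: E(K, A4) = 30; 60 ⊕ 30 = 50.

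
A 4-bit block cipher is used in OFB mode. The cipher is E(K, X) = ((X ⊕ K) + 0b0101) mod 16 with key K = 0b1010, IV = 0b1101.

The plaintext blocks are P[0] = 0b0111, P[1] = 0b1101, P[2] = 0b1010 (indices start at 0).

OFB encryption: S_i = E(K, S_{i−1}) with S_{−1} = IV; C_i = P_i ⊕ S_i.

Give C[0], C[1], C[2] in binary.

C[0] = 0b1011, C[1] = 0b0110, C[2] = 0b1100

C[0]: S = E(K, 0b1101) = 0b1100; 0b0111 ⊕ 0b1100 = 0b1011.
C[1]: S = E(K, 0b1100) = 0b1011; 0b1101 ⊕ 0b1011 = 0b0110.
C[2]: S = E(K, 0b1011) = 0b0110; 0b1010 ⊕ 0b0110 = 0b1100.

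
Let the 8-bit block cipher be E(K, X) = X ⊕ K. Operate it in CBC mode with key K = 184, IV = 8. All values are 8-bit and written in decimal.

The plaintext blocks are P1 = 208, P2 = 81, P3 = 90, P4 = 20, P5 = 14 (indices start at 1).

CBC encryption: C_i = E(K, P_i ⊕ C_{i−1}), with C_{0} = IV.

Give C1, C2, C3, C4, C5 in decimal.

C1 = 96, C2 = 137, C3 = 107, C4 = 199, C5 = 113

C1: P1 ⊕ 8 = 216; E(K, 216) = 96.
C2: P2 ⊕ 96 = 49; E(K, 49) = 137.
C3: P3 ⊕ 137 = 211; E(K, 211) = 107.
C4: P4 ⊕ 107 = 127; E(K, 127) = 199.
C5: P5 ⊕ 199 = 201; E(K, 201) = 113.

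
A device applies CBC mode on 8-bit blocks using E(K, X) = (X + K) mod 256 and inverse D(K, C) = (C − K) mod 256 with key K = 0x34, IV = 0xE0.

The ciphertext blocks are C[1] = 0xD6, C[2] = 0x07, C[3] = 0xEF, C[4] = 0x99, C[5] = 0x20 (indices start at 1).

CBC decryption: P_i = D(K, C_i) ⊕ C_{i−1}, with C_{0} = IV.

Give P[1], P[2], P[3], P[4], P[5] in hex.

P[1]: D(K, 0xD6) = 0xA2; 0xA2 ⊕ 0xE0 = 0x42.
P[2]: D(K, 0x07) = 0xD3; 0xD3 ⊕ 0xD6 = 0x05.
P[3]: D(K, 0xEF) = 0xBB; 0xBB ⊕ 0x07 = 0xBC.
P[4]: D(K, 0x99) = 0x65; 0x65 ⊕ 0xEF = 0x8A.
P[5]: D(K, 0x20) = 0xEC; 0xEC ⊕ 0x99 = 0x75.

P[1] = 0x42, P[2] = 0x05, P[3] = 0xBC, P[4] = 0x8A, P[5] = 0x75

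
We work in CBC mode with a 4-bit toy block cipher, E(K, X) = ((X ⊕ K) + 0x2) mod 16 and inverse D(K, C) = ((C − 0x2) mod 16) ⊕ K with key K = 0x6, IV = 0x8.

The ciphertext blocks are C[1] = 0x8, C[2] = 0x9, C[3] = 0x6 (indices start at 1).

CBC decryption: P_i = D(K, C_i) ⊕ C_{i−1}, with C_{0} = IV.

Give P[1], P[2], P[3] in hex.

P[1] = 0x8, P[2] = 0x9, P[3] = 0xB

P[1]: D(K, 0x8) = 0x0; 0x0 ⊕ 0x8 = 0x8.
P[2]: D(K, 0x9) = 0x1; 0x1 ⊕ 0x8 = 0x9.
P[3]: D(K, 0x6) = 0x2; 0x2 ⊕ 0x9 = 0xB.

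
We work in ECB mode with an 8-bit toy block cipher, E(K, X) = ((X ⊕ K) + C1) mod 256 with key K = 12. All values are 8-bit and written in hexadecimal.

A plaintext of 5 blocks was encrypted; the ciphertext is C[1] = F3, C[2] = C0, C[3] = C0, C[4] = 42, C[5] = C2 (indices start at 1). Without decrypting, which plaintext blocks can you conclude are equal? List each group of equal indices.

ECB encrypts each block independently with the same key, so equal ciphertext blocks imply equal plaintext blocks.
C[2] = C[3] = C0, so P[2] = P[3].

P[2] = P[3]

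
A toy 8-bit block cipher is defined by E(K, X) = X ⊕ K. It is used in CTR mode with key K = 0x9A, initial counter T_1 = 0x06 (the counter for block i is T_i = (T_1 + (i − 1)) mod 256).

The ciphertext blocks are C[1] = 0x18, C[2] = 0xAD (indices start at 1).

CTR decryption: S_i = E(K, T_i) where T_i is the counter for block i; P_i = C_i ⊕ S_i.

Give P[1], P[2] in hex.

P[1]: T = 0x06, S = E(K, T) = 0x9C; 0x18 ⊕ 0x9C = 0x84.
P[2]: T = 0x07, S = E(K, T) = 0x9D; 0xAD ⊕ 0x9D = 0x30.

P[1] = 0x84, P[2] = 0x30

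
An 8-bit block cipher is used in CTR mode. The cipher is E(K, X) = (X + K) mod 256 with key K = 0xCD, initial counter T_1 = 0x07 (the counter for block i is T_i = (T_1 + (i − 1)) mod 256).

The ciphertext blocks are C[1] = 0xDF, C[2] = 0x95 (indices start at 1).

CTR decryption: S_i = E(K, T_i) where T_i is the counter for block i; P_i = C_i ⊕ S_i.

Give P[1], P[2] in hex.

P[1]: T = 0x07, S = E(K, T) = 0xD4; 0xDF ⊕ 0xD4 = 0x0B.
P[2]: T = 0x08, S = E(K, T) = 0xD5; 0x95 ⊕ 0xD5 = 0x40.

P[1] = 0x0B, P[2] = 0x40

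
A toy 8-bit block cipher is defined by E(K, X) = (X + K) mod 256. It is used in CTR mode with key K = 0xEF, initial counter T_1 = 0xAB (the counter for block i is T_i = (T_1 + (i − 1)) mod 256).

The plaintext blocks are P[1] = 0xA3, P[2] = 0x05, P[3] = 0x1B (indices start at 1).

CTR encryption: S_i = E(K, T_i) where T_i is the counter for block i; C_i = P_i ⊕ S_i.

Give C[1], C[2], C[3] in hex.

C[1] = 0x39, C[2] = 0x9E, C[3] = 0x87

C[1]: T = 0xAB, S = E(K, T) = 0x9A; 0xA3 ⊕ 0x9A = 0x39.
C[2]: T = 0xAC, S = E(K, T) = 0x9B; 0x05 ⊕ 0x9B = 0x9E.
C[3]: T = 0xAD, S = E(K, T) = 0x9C; 0x1B ⊕ 0x9C = 0x87.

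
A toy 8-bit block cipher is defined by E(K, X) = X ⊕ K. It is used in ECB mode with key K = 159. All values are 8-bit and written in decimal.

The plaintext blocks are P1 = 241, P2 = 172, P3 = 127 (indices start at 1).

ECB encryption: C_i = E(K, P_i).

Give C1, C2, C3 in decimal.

C1 = 110, C2 = 51, C3 = 224

C1: E(K, 241) = 110.
C2: E(K, 172) = 51.
C3: E(K, 127) = 224.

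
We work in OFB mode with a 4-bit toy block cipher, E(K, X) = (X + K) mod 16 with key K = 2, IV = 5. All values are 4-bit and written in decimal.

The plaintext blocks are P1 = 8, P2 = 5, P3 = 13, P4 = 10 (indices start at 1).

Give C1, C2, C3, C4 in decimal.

C1 = 15, C2 = 12, C3 = 6, C4 = 7

OFB encryption: S_i = E(K, S_{i−1}) with S_{0} = IV; C_i = P_i ⊕ S_i.
C1: S = E(K, 5) = 7; 8 ⊕ 7 = 15.
C2: S = E(K, 7) = 9; 5 ⊕ 9 = 12.
C3: S = E(K, 9) = 11; 13 ⊕ 11 = 6.
C4: S = E(K, 11) = 13; 10 ⊕ 13 = 7.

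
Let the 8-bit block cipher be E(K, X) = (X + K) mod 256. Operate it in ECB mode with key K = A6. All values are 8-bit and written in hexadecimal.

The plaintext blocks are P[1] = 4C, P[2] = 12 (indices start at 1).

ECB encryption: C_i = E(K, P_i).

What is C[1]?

C[1] = F2

C[1]: E(K, 4C) = F2.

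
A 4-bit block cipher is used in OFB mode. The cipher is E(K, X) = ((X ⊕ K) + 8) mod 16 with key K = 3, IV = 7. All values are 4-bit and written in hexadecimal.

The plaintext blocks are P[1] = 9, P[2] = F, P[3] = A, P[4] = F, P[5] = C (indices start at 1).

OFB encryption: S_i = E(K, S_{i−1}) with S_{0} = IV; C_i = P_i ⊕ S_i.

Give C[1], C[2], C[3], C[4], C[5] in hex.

C[1] = 5, C[2] = 8, C[3] = 6, C[4] = 8, C[5] = 0

C[1]: S = E(K, 7) = C; 9 ⊕ C = 5.
C[2]: S = E(K, C) = 7; F ⊕ 7 = 8.
C[3]: S = E(K, 7) = C; A ⊕ C = 6.
C[4]: S = E(K, C) = 7; F ⊕ 7 = 8.
C[5]: S = E(K, 7) = C; C ⊕ C = 0.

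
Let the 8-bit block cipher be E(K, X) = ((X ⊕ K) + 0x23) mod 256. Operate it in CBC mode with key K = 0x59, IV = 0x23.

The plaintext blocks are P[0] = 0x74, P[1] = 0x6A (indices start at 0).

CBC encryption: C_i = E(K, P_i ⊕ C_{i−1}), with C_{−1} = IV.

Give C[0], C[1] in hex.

C[0]: P[0] ⊕ 0x23 = 0x57; E(K, 0x57) = 0x31.
C[1]: P[1] ⊕ 0x31 = 0x5B; E(K, 0x5B) = 0x25.

C[0] = 0x31, C[1] = 0x25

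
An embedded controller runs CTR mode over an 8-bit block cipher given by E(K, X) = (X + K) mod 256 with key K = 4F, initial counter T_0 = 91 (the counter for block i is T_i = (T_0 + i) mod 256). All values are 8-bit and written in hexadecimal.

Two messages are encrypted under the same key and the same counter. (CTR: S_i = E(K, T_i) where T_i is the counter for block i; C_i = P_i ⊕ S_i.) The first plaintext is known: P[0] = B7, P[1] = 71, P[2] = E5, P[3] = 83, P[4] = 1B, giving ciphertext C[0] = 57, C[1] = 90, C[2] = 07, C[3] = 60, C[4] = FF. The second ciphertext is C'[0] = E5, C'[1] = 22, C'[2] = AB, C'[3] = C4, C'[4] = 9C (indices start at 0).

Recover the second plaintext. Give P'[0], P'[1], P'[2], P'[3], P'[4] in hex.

In CTR with a reused counter, both messages share the same keystream S_i, so C_i ⊕ C'_i = P_i ⊕ P'_i and thus P'_i = P_i ⊕ C_i ⊕ C'_i.
P'[0]: B7 ⊕ 57 ⊕ E5 = 05.
P'[1]: 71 ⊕ 90 ⊕ 22 = C3.
P'[2]: E5 ⊕ 07 ⊕ AB = 49.
P'[3]: 83 ⊕ 60 ⊕ C4 = 27.
P'[4]: 1B ⊕ FF ⊕ 9C = 78.

P'[0] = 05, P'[1] = C3, P'[2] = 49, P'[3] = 27, P'[4] = 78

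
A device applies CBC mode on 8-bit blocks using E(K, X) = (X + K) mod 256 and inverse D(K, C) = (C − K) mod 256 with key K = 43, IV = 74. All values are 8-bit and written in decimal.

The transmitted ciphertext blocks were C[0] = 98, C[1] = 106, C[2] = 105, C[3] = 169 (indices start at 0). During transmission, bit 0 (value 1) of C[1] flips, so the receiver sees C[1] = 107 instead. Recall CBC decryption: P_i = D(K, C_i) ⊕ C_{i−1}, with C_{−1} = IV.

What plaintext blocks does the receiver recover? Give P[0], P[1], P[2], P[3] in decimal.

P[0] = 125, P[1] = 34, P[2] = 85, P[3] = 23

Only C[1] changed, to 107. In CBC, a change in C_i garbles P_i and flips the same bit in P_{i+1}. Decrypting the received ciphertext:
P[0]: D(K, 98) = 55; 55 ⊕ 74 = 125.
P[1]: D(K, 107) = 64; 64 ⊕ 98 = 34.
P[2]: D(K, 105) = 62; 62 ⊕ 107 = 85.
P[3]: D(K, 169) = 126; 126 ⊕ 105 = 23.
Blocks that differ from the original plaintext: P[1], P[2].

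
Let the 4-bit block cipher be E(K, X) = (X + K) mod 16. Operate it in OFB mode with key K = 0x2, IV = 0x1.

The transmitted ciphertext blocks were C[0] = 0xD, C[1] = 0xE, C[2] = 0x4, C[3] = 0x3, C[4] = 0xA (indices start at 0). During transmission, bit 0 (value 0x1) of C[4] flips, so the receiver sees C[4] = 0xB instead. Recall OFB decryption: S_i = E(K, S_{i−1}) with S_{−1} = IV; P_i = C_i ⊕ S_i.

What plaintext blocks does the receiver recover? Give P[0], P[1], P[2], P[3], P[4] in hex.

Only C[4] changed, to 0xB. In OFB, a change in C_i flips the same bit in P_i only; the keystream is unaffected. Decrypting the received ciphertext:
P[0]: S = E(K, 0x1) = 0x3; 0xD ⊕ 0x3 = 0xE.
P[1]: S = E(K, 0x3) = 0x5; 0xE ⊕ 0x5 = 0xB.
P[2]: S = E(K, 0x5) = 0x7; 0x4 ⊕ 0x7 = 0x3.
P[3]: S = E(K, 0x7) = 0x9; 0x3 ⊕ 0x9 = 0xA.
P[4]: S = E(K, 0x9) = 0xB; 0xB ⊕ 0xB = 0x0.
Blocks that differ from the original plaintext: P[4].

P[0] = 0xE, P[1] = 0xB, P[2] = 0x3, P[3] = 0xA, P[4] = 0x0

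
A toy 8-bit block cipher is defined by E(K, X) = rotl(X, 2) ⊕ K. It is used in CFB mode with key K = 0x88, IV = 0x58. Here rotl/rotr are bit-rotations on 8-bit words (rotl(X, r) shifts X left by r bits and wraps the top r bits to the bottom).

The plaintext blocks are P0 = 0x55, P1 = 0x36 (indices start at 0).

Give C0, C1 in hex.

CFB encryption: C_i = P_i ⊕ E(K, C_{i−1}), with C_{−1} = IV.
C0: E(K, 0x58) = 0xE9; 0x55 ⊕ 0xE9 = 0xBC.
C1: E(K, 0xBC) = 0x7A; 0x36 ⊕ 0x7A = 0x4C.

C0 = 0xBC, C1 = 0x4C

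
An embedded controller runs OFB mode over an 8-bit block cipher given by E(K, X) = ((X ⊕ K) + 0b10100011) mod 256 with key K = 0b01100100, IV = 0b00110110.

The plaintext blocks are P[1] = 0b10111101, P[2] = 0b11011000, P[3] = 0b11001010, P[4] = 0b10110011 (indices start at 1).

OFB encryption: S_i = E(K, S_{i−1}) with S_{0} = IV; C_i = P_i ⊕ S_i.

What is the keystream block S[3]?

C[1]: S = E(K, 0b00110110) = 0b11110101; 0b10111101 ⊕ 0b11110101 = 0b01001000.
C[2]: S = E(K, 0b11110101) = 0b00110100; 0b11011000 ⊕ 0b00110100 = 0b11101100.
C[3]: S = E(K, 0b00110100) = 0b11110011; 0b11001010 ⊕ 0b11110011 = 0b00111001.
So S[3] = 0b11110011.

0b11110011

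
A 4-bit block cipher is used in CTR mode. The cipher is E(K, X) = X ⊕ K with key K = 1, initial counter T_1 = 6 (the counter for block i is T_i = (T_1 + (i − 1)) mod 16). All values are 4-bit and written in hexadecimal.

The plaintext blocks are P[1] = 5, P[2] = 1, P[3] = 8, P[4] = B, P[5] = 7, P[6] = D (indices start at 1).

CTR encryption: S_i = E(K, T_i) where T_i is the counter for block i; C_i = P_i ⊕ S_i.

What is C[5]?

C[5] = C

C[1]: T = 6, S = E(K, T) = 7; 5 ⊕ 7 = 2.
C[2]: T = 7, S = E(K, T) = 6; 1 ⊕ 6 = 7.
C[3]: T = 8, S = E(K, T) = 9; 8 ⊕ 9 = 1.
C[4]: T = 9, S = E(K, T) = 8; B ⊕ 8 = 3.
C[5]: T = A, S = E(K, T) = B; 7 ⊕ B = C.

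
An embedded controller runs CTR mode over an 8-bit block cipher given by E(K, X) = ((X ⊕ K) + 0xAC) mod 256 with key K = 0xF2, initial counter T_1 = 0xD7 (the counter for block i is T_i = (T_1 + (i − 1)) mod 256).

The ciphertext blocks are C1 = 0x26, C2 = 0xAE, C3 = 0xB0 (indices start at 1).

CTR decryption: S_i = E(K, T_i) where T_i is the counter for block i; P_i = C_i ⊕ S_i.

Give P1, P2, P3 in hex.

P1 = 0xF7, P2 = 0x78, P3 = 0x67

P1: T = 0xD7, S = E(K, T) = 0xD1; 0x26 ⊕ 0xD1 = 0xF7.
P2: T = 0xD8, S = E(K, T) = 0xD6; 0xAE ⊕ 0xD6 = 0x78.
P3: T = 0xD9, S = E(K, T) = 0xD7; 0xB0 ⊕ 0xD7 = 0x67.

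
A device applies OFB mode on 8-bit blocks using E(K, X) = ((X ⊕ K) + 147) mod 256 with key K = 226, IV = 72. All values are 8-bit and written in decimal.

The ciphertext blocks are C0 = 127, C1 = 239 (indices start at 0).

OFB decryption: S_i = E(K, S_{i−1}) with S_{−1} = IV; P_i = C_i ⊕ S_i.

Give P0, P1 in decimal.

P0: S = E(K, 72) = 61; 127 ⊕ 61 = 66.
P1: S = E(K, 61) = 114; 239 ⊕ 114 = 157.

P0 = 66, P1 = 157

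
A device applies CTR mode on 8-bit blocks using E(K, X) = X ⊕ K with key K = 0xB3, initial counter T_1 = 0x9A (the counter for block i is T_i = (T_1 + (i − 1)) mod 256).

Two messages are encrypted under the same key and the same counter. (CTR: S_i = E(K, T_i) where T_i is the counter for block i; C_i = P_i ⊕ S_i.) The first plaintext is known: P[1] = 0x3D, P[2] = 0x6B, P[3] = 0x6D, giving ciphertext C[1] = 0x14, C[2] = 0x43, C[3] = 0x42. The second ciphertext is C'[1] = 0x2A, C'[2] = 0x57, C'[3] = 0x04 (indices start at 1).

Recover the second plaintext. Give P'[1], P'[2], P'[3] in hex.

In CTR with a reused counter, both messages share the same keystream S_i, so C_i ⊕ C'_i = P_i ⊕ P'_i and thus P'_i = P_i ⊕ C_i ⊕ C'_i.
P'[1]: 0x3D ⊕ 0x14 ⊕ 0x2A = 0x03.
P'[2]: 0x6B ⊕ 0x43 ⊕ 0x57 = 0x7F.
P'[3]: 0x6D ⊕ 0x42 ⊕ 0x04 = 0x2B.

P'[1] = 0x03, P'[2] = 0x7F, P'[3] = 0x2B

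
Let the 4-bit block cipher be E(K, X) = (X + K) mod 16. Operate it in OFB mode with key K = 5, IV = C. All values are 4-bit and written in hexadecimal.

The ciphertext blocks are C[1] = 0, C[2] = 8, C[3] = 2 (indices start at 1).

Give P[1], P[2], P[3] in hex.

OFB decryption: S_i = E(K, S_{i−1}) with S_{0} = IV; P_i = C_i ⊕ S_i.
P[1]: S = E(K, C) = 1; 0 ⊕ 1 = 1.
P[2]: S = E(K, 1) = 6; 8 ⊕ 6 = E.
P[3]: S = E(K, 6) = B; 2 ⊕ B = 9.

P[1] = 1, P[2] = E, P[3] = 9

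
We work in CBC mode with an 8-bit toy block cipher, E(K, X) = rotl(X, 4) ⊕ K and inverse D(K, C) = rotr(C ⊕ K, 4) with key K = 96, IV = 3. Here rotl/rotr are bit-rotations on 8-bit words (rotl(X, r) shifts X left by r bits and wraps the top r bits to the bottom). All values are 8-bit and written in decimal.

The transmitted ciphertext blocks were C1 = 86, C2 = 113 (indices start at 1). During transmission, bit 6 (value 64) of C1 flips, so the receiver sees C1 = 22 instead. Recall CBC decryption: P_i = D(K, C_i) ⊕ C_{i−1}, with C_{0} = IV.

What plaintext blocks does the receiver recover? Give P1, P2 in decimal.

Only C1 changed, to 22. In CBC, a change in C_i garbles P_i and flips the same bit in P_{i+1}. Decrypting the received ciphertext:
P1: D(K, 22) = 103; 103 ⊕ 3 = 100.
P2: D(K, 113) = 17; 17 ⊕ 22 = 7.
Blocks that differ from the original plaintext: P1, P2.

P1 = 100, P2 = 7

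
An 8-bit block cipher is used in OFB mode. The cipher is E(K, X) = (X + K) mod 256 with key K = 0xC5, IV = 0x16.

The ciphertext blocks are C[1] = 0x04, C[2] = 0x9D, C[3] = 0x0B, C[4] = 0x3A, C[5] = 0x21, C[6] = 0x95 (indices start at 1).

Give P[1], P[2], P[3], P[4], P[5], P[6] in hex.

OFB decryption: S_i = E(K, S_{i−1}) with S_{0} = IV; P_i = C_i ⊕ S_i.
P[1]: S = E(K, 0x16) = 0xDB; 0x04 ⊕ 0xDB = 0xDF.
P[2]: S = E(K, 0xDB) = 0xA0; 0x9D ⊕ 0xA0 = 0x3D.
P[3]: S = E(K, 0xA0) = 0x65; 0x0B ⊕ 0x65 = 0x6E.
P[4]: S = E(K, 0x65) = 0x2A; 0x3A ⊕ 0x2A = 0x10.
P[5]: S = E(K, 0x2A) = 0xEF; 0x21 ⊕ 0xEF = 0xCE.
P[6]: S = E(K, 0xEF) = 0xB4; 0x95 ⊕ 0xB4 = 0x21.

P[1] = 0xDF, P[2] = 0x3D, P[3] = 0x6E, P[4] = 0x10, P[5] = 0xCE, P[6] = 0x21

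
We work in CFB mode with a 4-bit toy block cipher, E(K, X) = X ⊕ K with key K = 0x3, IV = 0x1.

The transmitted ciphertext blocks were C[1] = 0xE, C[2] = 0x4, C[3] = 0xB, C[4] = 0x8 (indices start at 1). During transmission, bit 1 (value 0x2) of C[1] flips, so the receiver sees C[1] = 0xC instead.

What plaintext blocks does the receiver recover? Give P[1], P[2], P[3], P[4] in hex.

CFB decryption: P_i = C_i ⊕ E(K, C_{i−1}), with C_{0} = IV.
Only C[1] changed, to 0xC. In CFB, a change in C_i flips the same bit in P_i and garbles P_{i+1}. Decrypting the received ciphertext:
P[1]: E(K, 0x1) = 0x2; 0xC ⊕ 0x2 = 0xE.
P[2]: E(K, 0xC) = 0xF; 0x4 ⊕ 0xF = 0xB.
P[3]: E(K, 0x4) = 0x7; 0xB ⊕ 0x7 = 0xC.
P[4]: E(K, 0xB) = 0x8; 0x8 ⊕ 0x8 = 0x0.
Blocks that differ from the original plaintext: P[1], P[2].

P[1] = 0xE, P[2] = 0xB, P[3] = 0xC, P[4] = 0x0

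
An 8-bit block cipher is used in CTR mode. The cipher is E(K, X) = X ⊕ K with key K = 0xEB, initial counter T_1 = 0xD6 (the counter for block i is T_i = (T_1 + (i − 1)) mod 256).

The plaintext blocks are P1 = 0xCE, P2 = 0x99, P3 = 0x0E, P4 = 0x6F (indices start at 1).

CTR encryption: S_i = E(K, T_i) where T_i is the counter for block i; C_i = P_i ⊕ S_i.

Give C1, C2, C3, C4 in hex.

C1: T = 0xD6, S = E(K, T) = 0x3D; 0xCE ⊕ 0x3D = 0xF3.
C2: T = 0xD7, S = E(K, T) = 0x3C; 0x99 ⊕ 0x3C = 0xA5.
C3: T = 0xD8, S = E(K, T) = 0x33; 0x0E ⊕ 0x33 = 0x3D.
C4: T = 0xD9, S = E(K, T) = 0x32; 0x6F ⊕ 0x32 = 0x5D.

C1 = 0xF3, C2 = 0xA5, C3 = 0x3D, C4 = 0x5D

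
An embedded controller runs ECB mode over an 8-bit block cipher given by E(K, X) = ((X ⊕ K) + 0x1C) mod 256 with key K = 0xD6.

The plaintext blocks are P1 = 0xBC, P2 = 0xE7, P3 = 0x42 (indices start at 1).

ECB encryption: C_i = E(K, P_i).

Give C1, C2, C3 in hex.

C1: E(K, 0xBC) = 0x86.
C2: E(K, 0xE7) = 0x4D.
C3: E(K, 0x42) = 0xB0.

C1 = 0x86, C2 = 0x4D, C3 = 0xB0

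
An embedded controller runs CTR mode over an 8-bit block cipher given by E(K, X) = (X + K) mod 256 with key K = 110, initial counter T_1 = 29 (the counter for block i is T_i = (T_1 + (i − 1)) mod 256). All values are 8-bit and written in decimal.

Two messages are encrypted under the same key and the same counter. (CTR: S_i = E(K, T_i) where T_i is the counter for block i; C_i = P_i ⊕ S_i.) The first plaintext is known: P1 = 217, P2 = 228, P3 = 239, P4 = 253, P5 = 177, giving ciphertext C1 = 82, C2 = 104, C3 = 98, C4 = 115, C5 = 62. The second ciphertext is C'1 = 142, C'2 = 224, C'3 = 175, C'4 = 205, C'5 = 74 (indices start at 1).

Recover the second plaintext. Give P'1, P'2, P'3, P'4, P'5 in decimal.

P'1 = 5, P'2 = 108, P'3 = 34, P'4 = 67, P'5 = 197

In CTR with a reused counter, both messages share the same keystream S_i, so C_i ⊕ C'_i = P_i ⊕ P'_i and thus P'_i = P_i ⊕ C_i ⊕ C'_i.
P'1: 217 ⊕ 82 ⊕ 142 = 5.
P'2: 228 ⊕ 104 ⊕ 224 = 108.
P'3: 239 ⊕ 98 ⊕ 175 = 34.
P'4: 253 ⊕ 115 ⊕ 205 = 67.
P'5: 177 ⊕ 62 ⊕ 74 = 197.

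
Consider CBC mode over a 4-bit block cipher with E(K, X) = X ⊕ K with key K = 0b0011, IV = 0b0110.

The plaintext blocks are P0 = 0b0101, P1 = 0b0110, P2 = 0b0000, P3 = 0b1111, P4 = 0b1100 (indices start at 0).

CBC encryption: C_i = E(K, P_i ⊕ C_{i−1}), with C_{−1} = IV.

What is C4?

C0: P0 ⊕ 0b0110 = 0b0011; E(K, 0b0011) = 0b0000.
C1: P1 ⊕ 0b0000 = 0b0110; E(K, 0b0110) = 0b0101.
C2: P2 ⊕ 0b0101 = 0b0101; E(K, 0b0101) = 0b0110.
C3: P3 ⊕ 0b0110 = 0b1001; E(K, 0b1001) = 0b1010.
C4: P4 ⊕ 0b1010 = 0b0110; E(K, 0b0110) = 0b0101.

C4 = 0b0101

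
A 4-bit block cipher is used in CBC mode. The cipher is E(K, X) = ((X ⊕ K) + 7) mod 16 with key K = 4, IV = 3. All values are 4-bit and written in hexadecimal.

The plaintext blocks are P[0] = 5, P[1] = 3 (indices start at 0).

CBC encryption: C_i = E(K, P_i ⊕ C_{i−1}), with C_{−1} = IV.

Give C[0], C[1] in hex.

C[0]: P[0] ⊕ 3 = 6; E(K, 6) = 9.
C[1]: P[1] ⊕ 9 = A; E(K, A) = 5.

C[0] = 9, C[1] = 5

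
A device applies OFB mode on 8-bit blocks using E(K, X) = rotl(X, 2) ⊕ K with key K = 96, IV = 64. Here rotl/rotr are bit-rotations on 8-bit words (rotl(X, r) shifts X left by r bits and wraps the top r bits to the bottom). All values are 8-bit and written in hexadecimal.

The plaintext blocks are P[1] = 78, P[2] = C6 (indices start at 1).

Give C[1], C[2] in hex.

C[1] = 7F, C[2] = 4C

OFB encryption: S_i = E(K, S_{i−1}) with S_{0} = IV; C_i = P_i ⊕ S_i.
C[1]: S = E(K, 64) = 07; 78 ⊕ 07 = 7F.
C[2]: S = E(K, 07) = 8A; C6 ⊕ 8A = 4C.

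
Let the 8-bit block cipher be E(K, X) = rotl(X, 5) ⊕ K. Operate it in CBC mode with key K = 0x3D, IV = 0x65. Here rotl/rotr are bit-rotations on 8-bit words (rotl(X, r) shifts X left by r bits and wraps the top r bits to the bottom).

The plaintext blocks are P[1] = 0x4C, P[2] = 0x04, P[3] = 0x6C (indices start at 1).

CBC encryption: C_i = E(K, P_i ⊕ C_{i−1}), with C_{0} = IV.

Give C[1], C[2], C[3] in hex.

C[1]: P[1] ⊕ 0x65 = 0x29; E(K, 0x29) = 0x18.
C[2]: P[2] ⊕ 0x18 = 0x1C; E(K, 0x1C) = 0xBE.
C[3]: P[3] ⊕ 0xBE = 0xD2; E(K, 0xD2) = 0x67.

C[1] = 0x18, C[2] = 0xBE, C[3] = 0x67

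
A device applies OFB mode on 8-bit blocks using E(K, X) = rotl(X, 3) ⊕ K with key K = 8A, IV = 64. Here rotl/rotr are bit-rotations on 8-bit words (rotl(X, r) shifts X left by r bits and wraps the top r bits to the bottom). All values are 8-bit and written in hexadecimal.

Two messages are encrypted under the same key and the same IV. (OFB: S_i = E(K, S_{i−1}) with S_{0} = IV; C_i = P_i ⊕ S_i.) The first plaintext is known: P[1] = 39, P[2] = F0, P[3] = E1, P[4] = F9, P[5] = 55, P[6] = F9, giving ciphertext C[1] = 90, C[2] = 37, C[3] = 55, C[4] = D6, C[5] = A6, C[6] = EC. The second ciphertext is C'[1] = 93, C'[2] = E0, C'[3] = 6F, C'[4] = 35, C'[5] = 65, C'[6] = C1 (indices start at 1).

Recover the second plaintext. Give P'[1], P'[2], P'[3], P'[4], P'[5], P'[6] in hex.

P'[1] = 3A, P'[2] = 27, P'[3] = DB, P'[4] = 1A, P'[5] = 96, P'[6] = D4

In OFB with a reused IV, both messages share the same keystream S_i, so C_i ⊕ C'_i = P_i ⊕ P'_i and thus P'_i = P_i ⊕ C_i ⊕ C'_i.
P'[1]: 39 ⊕ 90 ⊕ 93 = 3A.
P'[2]: F0 ⊕ 37 ⊕ E0 = 27.
P'[3]: E1 ⊕ 55 ⊕ 6F = DB.
P'[4]: F9 ⊕ D6 ⊕ 35 = 1A.
P'[5]: 55 ⊕ A6 ⊕ 65 = 96.
P'[6]: F9 ⊕ EC ⊕ C1 = D4.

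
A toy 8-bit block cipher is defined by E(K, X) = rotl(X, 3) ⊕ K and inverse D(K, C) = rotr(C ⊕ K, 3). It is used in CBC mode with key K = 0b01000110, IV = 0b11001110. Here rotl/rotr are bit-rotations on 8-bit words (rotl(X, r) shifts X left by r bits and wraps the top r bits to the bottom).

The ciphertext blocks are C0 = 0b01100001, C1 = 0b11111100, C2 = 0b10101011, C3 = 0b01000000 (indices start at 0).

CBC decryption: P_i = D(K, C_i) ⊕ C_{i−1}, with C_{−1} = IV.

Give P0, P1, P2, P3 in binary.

P0: D(K, 0b01100001) = 0b11100100; 0b11100100 ⊕ 0b11001110 = 0b00101010.
P1: D(K, 0b11111100) = 0b01010111; 0b01010111 ⊕ 0b01100001 = 0b00110110.
P2: D(K, 0b10101011) = 0b10111101; 0b10111101 ⊕ 0b11111100 = 0b01000001.
P3: D(K, 0b01000000) = 0b11000000; 0b11000000 ⊕ 0b10101011 = 0b01101011.

P0 = 0b00101010, P1 = 0b00110110, P2 = 0b01000001, P3 = 0b01101011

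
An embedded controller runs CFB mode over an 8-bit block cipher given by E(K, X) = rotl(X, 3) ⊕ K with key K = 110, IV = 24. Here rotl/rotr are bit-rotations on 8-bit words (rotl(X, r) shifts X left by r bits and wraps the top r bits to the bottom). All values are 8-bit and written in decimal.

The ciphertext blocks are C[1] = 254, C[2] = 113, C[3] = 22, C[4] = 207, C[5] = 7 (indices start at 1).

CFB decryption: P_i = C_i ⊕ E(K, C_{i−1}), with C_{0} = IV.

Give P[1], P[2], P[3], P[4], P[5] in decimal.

P[1] = 80, P[2] = 232, P[3] = 243, P[4] = 17, P[5] = 23

P[1]: E(K, 24) = 174; 254 ⊕ 174 = 80.
P[2]: E(K, 254) = 153; 113 ⊕ 153 = 232.
P[3]: E(K, 113) = 229; 22 ⊕ 229 = 243.
P[4]: E(K, 22) = 222; 207 ⊕ 222 = 17.
P[5]: E(K, 207) = 16; 7 ⊕ 16 = 23.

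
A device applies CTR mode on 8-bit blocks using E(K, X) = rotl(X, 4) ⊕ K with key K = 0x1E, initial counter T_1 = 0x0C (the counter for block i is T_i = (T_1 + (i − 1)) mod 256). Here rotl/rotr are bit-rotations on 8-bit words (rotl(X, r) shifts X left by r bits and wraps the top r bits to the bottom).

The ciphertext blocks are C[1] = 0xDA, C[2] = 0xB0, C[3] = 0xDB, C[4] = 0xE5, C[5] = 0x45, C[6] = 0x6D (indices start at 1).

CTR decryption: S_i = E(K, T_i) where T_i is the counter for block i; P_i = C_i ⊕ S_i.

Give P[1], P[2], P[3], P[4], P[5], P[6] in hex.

P[1] = 0x04, P[2] = 0x7E, P[3] = 0x25, P[4] = 0x0B, P[5] = 0x5A, P[6] = 0x62

P[1]: T = 0x0C, S = E(K, T) = 0xDE; 0xDA ⊕ 0xDE = 0x04.
P[2]: T = 0x0D, S = E(K, T) = 0xCE; 0xB0 ⊕ 0xCE = 0x7E.
P[3]: T = 0x0E, S = E(K, T) = 0xFE; 0xDB ⊕ 0xFE = 0x25.
P[4]: T = 0x0F, S = E(K, T) = 0xEE; 0xE5 ⊕ 0xEE = 0x0B.
P[5]: T = 0x10, S = E(K, T) = 0x1F; 0x45 ⊕ 0x1F = 0x5A.
P[6]: T = 0x11, S = E(K, T) = 0x0F; 0x6D ⊕ 0x0F = 0x62.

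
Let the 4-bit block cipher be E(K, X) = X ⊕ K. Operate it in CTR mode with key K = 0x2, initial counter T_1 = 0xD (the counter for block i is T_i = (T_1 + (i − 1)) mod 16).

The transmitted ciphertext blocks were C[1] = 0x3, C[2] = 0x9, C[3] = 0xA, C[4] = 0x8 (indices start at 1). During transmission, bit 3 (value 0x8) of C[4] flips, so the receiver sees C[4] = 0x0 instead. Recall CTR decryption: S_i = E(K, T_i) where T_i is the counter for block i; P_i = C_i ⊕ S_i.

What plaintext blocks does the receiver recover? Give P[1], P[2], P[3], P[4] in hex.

P[1] = 0xC, P[2] = 0x5, P[3] = 0x7, P[4] = 0x2

Only C[4] changed, to 0x0. In CTR, a change in C_i flips the same bit in P_i only; the keystream is unaffected. Decrypting the received ciphertext:
P[1]: T = 0xD, S = E(K, T) = 0xF; 0x3 ⊕ 0xF = 0xC.
P[2]: T = 0xE, S = E(K, T) = 0xC; 0x9 ⊕ 0xC = 0x5.
P[3]: T = 0xF, S = E(K, T) = 0xD; 0xA ⊕ 0xD = 0x7.
P[4]: T = 0x0, S = E(K, T) = 0x2; 0x0 ⊕ 0x2 = 0x2.
Blocks that differ from the original plaintext: P[4].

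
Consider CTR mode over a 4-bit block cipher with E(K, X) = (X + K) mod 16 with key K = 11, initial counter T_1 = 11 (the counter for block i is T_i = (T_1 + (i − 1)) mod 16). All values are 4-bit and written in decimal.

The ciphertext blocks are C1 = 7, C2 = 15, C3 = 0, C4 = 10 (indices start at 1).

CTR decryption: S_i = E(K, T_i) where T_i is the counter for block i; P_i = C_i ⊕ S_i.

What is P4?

P4: T = 14, S = E(K, T) = 9; 10 ⊕ 9 = 3.

P4 = 3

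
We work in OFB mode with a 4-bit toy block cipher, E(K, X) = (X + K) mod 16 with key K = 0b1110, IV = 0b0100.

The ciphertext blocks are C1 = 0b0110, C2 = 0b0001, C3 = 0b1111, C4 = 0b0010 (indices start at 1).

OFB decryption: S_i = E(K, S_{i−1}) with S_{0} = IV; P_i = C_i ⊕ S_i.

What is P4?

P1: S = E(K, 0b0100) = 0b0010; 0b0110 ⊕ 0b0010 = 0b0100.
P2: S = E(K, 0b0010) = 0b0000; 0b0001 ⊕ 0b0000 = 0b0001.
P3: S = E(K, 0b0000) = 0b1110; 0b1111 ⊕ 0b1110 = 0b0001.
P4: S = E(K, 0b1110) = 0b1100; 0b0010 ⊕ 0b1100 = 0b1110.

P4 = 0b1110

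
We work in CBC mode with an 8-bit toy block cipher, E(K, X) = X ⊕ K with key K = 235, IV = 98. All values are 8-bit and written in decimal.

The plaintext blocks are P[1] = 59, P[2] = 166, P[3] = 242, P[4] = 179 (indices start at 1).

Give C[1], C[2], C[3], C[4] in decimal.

C[1] = 178, C[2] = 255, C[3] = 230, C[4] = 190

CBC encryption: C_i = E(K, P_i ⊕ C_{i−1}), with C_{0} = IV.
C[1]: P[1] ⊕ 98 = 89; E(K, 89) = 178.
C[2]: P[2] ⊕ 178 = 20; E(K, 20) = 255.
C[3]: P[3] ⊕ 255 = 13; E(K, 13) = 230.
C[4]: P[4] ⊕ 230 = 85; E(K, 85) = 190.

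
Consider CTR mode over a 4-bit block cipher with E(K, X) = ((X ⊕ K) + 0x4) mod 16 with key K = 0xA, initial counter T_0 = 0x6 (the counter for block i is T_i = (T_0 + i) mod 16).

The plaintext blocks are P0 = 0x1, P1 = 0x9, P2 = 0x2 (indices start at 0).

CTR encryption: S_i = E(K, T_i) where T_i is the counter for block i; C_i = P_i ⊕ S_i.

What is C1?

C1 = 0x8

C0: T = 0x6, S = E(K, T) = 0x0; 0x1 ⊕ 0x0 = 0x1.
C1: T = 0x7, S = E(K, T) = 0x1; 0x9 ⊕ 0x1 = 0x8.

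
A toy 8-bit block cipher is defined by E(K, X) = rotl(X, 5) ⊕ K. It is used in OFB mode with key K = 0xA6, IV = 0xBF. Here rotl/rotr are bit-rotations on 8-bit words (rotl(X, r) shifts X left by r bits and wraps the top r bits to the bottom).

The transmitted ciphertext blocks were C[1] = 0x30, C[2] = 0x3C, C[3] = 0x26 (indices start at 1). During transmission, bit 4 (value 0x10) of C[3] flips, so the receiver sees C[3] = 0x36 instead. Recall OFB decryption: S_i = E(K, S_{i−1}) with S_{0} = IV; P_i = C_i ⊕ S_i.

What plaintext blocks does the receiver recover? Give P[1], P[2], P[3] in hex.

P[1] = 0x61, P[2] = 0xB0, P[3] = 0x01

Only C[3] changed, to 0x36. In OFB, a change in C_i flips the same bit in P_i only; the keystream is unaffected. Decrypting the received ciphertext:
P[1]: S = E(K, 0xBF) = 0x51; 0x30 ⊕ 0x51 = 0x61.
P[2]: S = E(K, 0x51) = 0x8C; 0x3C ⊕ 0x8C = 0xB0.
P[3]: S = E(K, 0x8C) = 0x37; 0x36 ⊕ 0x37 = 0x01.
Blocks that differ from the original plaintext: P[3].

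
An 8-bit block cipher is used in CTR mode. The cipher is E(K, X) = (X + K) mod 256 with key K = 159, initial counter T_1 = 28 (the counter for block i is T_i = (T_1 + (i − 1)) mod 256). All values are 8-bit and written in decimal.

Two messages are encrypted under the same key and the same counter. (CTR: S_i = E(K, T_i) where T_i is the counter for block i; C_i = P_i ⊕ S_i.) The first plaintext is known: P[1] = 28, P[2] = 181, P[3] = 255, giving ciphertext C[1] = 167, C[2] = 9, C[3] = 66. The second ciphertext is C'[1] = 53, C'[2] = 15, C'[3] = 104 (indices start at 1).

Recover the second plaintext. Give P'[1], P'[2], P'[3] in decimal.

In CTR with a reused counter, both messages share the same keystream S_i, so C_i ⊕ C'_i = P_i ⊕ P'_i and thus P'_i = P_i ⊕ C_i ⊕ C'_i.
P'[1]: 28 ⊕ 167 ⊕ 53 = 142.
P'[2]: 181 ⊕ 9 ⊕ 15 = 179.
P'[3]: 255 ⊕ 66 ⊕ 104 = 213.

P'[1] = 142, P'[2] = 179, P'[3] = 213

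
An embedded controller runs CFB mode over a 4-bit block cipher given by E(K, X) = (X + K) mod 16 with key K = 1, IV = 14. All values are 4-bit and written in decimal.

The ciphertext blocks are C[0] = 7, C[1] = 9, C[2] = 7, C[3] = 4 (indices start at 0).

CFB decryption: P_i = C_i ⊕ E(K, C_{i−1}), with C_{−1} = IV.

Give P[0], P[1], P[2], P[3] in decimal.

P[0]: E(K, 14) = 15; 7 ⊕ 15 = 8.
P[1]: E(K, 7) = 8; 9 ⊕ 8 = 1.
P[2]: E(K, 9) = 10; 7 ⊕ 10 = 13.
P[3]: E(K, 7) = 8; 4 ⊕ 8 = 12.

P[0] = 8, P[1] = 1, P[2] = 13, P[3] = 12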